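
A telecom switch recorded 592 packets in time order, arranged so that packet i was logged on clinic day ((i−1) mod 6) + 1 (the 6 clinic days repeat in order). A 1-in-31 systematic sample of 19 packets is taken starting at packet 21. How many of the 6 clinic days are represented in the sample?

6

Consecutive selections differ by k = 31, so their clinic day numbers differ by 31 mod 6 = 1.
gcd(31, 6) = 1, so the sample visits 6/1 = 6 distinct residues mod 6.
Start 21 is clinic day 3; the clinic days hit are 1, 2, 3, 4, 5, 6.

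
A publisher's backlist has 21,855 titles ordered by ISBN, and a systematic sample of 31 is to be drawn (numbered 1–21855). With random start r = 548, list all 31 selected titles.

548, 1253, 1958, 2663, 3368, 4073, 4778, 5483, 6188, 6893, 7598, 8303, 9008, 9713, 10418, 11123, 11828, 12533, 13238, 13943, 14648, 15353, 16058, 16763, 17468, 18173, 18878, 19583, 20288, 20993, 21698

k = N/n = 21855/31 = 705
title 1: 548
title 2: 548 + 705 = 1253
title 3: 1253 + 705 = 1958
title 4: 1958 + 705 = 2663
title 5: 2663 + 705 = 3368
title 6: 3368 + 705 = 4073
title 7: 4073 + 705 = 4778
title 8: 4778 + 705 = 5483
title 9: 5483 + 705 = 6188
title 10: 6188 + 705 = 6893
title 11: 6893 + 705 = 7598
title 12: 7598 + 705 = 8303
title 13: 8303 + 705 = 9008
title 14: 9008 + 705 = 9713
title 15: 9713 + 705 = 10418
title 16: 10418 + 705 = 11123
title 17: 11123 + 705 = 11828
title 18: 11828 + 705 = 12533
title 19: 12533 + 705 = 13238
title 20: 13238 + 705 = 13943
title 21: 13943 + 705 = 14648
title 22: 14648 + 705 = 15353
title 23: 15353 + 705 = 16058
title 24: 16058 + 705 = 16763
title 25: 16763 + 705 = 17468
title 26: 17468 + 705 = 18173
title 27: 18173 + 705 = 18878
title 28: 18878 + 705 = 19583
title 29: 19583 + 705 = 20288
title 30: 20288 + 705 = 20993
title 31: 20993 + 705 = 21698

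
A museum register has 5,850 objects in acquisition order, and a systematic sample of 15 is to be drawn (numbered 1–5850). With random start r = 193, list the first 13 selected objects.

193, 583, 973, 1363, 1753, 2143, 2533, 2923, 3313, 3703, 4093, 4483, 4873

k = N/n = 5850/15 = 390
object 1: 193
object 2: 193 + 390 = 583
object 3: 583 + 390 = 973
object 4: 973 + 390 = 1363
object 5: 1363 + 390 = 1753
object 6: 1753 + 390 = 2143
object 7: 2143 + 390 = 2533
object 8: 2533 + 390 = 2923
object 9: 2923 + 390 = 3313
object 10: 3313 + 390 = 3703
object 11: 3703 + 390 = 4093
object 12: 4093 + 390 = 4483
object 13: 4483 + 390 = 4873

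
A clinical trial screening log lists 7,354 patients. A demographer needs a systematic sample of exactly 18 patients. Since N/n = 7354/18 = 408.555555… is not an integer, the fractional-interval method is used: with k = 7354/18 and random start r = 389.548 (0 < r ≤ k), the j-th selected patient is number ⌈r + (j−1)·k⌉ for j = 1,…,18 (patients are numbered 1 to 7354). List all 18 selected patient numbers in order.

390, 799, 1207, 1616, 2024, 2433, 2841, 3250, 3658, 4067, 4476, 4884, 5293, 5701, 6110, 6518, 6927, 7335

j=1: r + 0k = 389.548 → ⌈·⌉ = 390
j=2: r + 1k = 798.103555… → ⌈·⌉ = 799
j=3: r + 2k = 1206.659111… → ⌈·⌉ = 1207
j=4: r + 3k = 1615.214666… → ⌈·⌉ = 1616
j=5: r + 4k = 2023.770222… → ⌈·⌉ = 2024
j=6: r + 5k = 2432.325777… → ⌈·⌉ = 2433
j=7: r + 6k = 2840.881333… → ⌈·⌉ = 2841
j=8: r + 7k = 3249.436888… → ⌈·⌉ = 3250
j=9: r + 8k = 3657.992444… → ⌈·⌉ = 3658
j=10: r + 9k = 4066.548 → ⌈·⌉ = 4067
j=11: r + 10k = 4475.103555… → ⌈·⌉ = 4476
j=12: r + 11k = 4883.659111… → ⌈·⌉ = 4884
j=13: r + 12k = 5292.214666… → ⌈·⌉ = 5293
j=14: r + 13k = 5700.770222… → ⌈·⌉ = 5701
j=15: r + 14k = 6109.325777… → ⌈·⌉ = 6110
j=16: r + 15k = 6517.881333… → ⌈·⌉ = 6518
j=17: r + 16k = 6926.436888… → ⌈·⌉ = 6927
j=18: r + 17k = 7334.992444… → ⌈·⌉ = 7335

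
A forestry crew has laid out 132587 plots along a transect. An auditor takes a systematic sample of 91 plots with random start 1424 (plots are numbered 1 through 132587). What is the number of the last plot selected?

k = 132587/91 = 1457
91st selection = r + (91−1)·k = 1424 + 90×1457 = 1424 + 131130 = 132554

132554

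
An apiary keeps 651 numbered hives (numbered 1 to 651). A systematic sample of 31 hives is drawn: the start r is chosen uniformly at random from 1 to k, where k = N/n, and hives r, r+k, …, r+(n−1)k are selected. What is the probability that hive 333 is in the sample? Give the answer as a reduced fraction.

1/21

k = 651/31 = 21.
Hive 333 is selected iff r ≡ 333 (mod 21); exactly one such r in {1,…,21}.
Inclusion probability = 1/21.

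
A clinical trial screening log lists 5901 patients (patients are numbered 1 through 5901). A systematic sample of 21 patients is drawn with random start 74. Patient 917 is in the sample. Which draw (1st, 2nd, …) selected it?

4

k = 5901/21 = 281
position = (917 − 74)/281 + 1 = 843/281 + 1 = 3 + 1 = 4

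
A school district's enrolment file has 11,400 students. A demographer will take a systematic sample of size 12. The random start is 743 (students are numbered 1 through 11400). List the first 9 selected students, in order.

k = N/n = 11400/12 = 950
student 1: 743
student 2: 743 + 950 = 1693
student 3: 1693 + 950 = 2643
student 4: 2643 + 950 = 3593
student 5: 3593 + 950 = 4543
student 6: 4543 + 950 = 5493
student 7: 5493 + 950 = 6443
student 8: 6443 + 950 = 7393
student 9: 7393 + 950 = 8343

743, 1693, 2643, 3593, 4543, 5493, 6443, 7393, 8343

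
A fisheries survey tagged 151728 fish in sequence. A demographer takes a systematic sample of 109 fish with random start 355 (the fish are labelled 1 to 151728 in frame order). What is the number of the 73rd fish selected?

k = 151728/109 = 1392
73rd selection = r + (73−1)·k = 355 + 72×1392 = 355 + 100224 = 100579

100579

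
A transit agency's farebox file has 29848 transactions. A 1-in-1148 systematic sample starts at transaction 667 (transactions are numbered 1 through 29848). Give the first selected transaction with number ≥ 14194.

k = 1148
Steps past start: ⌈(14194 − 667)/1148⌉ = ⌈13527/1148⌉ = 12
Selected transaction: 667 + 12×1148 = 14443

14443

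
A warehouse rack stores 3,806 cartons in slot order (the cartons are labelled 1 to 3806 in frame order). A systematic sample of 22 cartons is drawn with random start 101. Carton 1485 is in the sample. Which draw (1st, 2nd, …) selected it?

9

k = 3806/22 = 173
position = (1485 − 101)/173 + 1 = 1384/173 + 1 = 8 + 1 = 9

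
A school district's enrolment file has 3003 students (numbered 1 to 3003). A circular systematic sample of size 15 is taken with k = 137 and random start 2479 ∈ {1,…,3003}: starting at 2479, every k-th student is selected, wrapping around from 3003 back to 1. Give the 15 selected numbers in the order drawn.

Selection 1: 2479
Selection 2: 2479 + 137 = 2616
Selection 3: 2616 + 137 = 2753
Selection 4: 2753 + 137 = 2890
Selection 5: 2890 + 137 = 3027 → 3027 − 3003 = 24
Selection 6: 24 + 137 = 161
Selection 7: 161 + 137 = 298
Selection 8: 298 + 137 = 435
Selection 9: 435 + 137 = 572
Selection 10: 572 + 137 = 709
Selection 11: 709 + 137 = 846
Selection 12: 846 + 137 = 983
Selection 13: 983 + 137 = 1120
Selection 14: 1120 + 137 = 1257
Selection 15: 1257 + 137 = 1394

2479, 2616, 2753, 2890, 24, 161, 298, 435, 572, 709, 846, 983, 1120, 1257, 1394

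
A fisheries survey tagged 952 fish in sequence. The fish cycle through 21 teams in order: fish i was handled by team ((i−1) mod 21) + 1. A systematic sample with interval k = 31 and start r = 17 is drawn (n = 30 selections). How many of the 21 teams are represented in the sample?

Consecutive selections differ by k = 31, so their team numbers differ by 31 mod 21 = 10.
gcd(31, 21) = 1, so the sample visits 21/1 = 21 distinct residues mod 21.
Start 17 is team 17; the teams hit are 1, 2, 3, 4, 5, 6, 7, 8, 9, 10, 11, 12, 13, 14, 15, 16, 17, 18, 19, 20, 21.

21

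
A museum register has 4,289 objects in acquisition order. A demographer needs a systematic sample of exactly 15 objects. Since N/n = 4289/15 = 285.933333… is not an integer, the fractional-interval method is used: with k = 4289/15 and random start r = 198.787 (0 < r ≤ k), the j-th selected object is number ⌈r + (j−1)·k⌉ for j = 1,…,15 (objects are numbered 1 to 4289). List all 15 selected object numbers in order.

j=1: r + 0k = 198.787 → ⌈·⌉ = 199
j=2: r + 1k = 484.720333… → ⌈·⌉ = 485
j=3: r + 2k = 770.653666… → ⌈·⌉ = 771
j=4: r + 3k = 1056.587 → ⌈·⌉ = 1057
j=5: r + 4k = 1342.520333… → ⌈·⌉ = 1343
j=6: r + 5k = 1628.453666… → ⌈·⌉ = 1629
j=7: r + 6k = 1914.387 → ⌈·⌉ = 1915
j=8: r + 7k = 2200.320333… → ⌈·⌉ = 2201
j=9: r + 8k = 2486.253666… → ⌈·⌉ = 2487
j=10: r + 9k = 2772.187 → ⌈·⌉ = 2773
j=11: r + 10k = 3058.120333… → ⌈·⌉ = 3059
j=12: r + 11k = 3344.053666… → ⌈·⌉ = 3345
j=13: r + 12k = 3629.987 → ⌈·⌉ = 3630
j=14: r + 13k = 3915.920333… → ⌈·⌉ = 3916
j=15: r + 14k = 4201.853666… → ⌈·⌉ = 4202

199, 485, 771, 1057, 1343, 1629, 1915, 2201, 2487, 2773, 3059, 3345, 3630, 3916, 4202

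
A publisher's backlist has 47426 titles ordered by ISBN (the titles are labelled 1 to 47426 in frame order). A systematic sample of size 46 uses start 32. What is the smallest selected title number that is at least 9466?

10342

k = 47426/46 = 1031
Steps past start: ⌈(9466 − 32)/1031⌉ = ⌈9434/1031⌉ = 10
Selected title: 32 + 10×1031 = 10342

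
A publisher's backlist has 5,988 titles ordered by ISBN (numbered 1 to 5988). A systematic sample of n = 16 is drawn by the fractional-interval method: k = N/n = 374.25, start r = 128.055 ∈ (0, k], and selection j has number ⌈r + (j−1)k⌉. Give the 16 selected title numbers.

j=1: r + 0k = 128.055 → ⌈·⌉ = 129
j=2: r + 1k = 502.305 → ⌈·⌉ = 503
j=3: r + 2k = 876.555 → ⌈·⌉ = 877
j=4: r + 3k = 1250.805 → ⌈·⌉ = 1251
j=5: r + 4k = 1625.055 → ⌈·⌉ = 1626
j=6: r + 5k = 1999.305 → ⌈·⌉ = 2000
j=7: r + 6k = 2373.555 → ⌈·⌉ = 2374
j=8: r + 7k = 2747.805 → ⌈·⌉ = 2748
j=9: r + 8k = 3122.055 → ⌈·⌉ = 3123
j=10: r + 9k = 3496.305 → ⌈·⌉ = 3497
j=11: r + 10k = 3870.555 → ⌈·⌉ = 3871
j=12: r + 11k = 4244.805 → ⌈·⌉ = 4245
j=13: r + 12k = 4619.055 → ⌈·⌉ = 4620
j=14: r + 13k = 4993.305 → ⌈·⌉ = 4994
j=15: r + 14k = 5367.555 → ⌈·⌉ = 5368
j=16: r + 15k = 5741.805 → ⌈·⌉ = 5742

129, 503, 877, 1251, 1626, 2000, 2374, 2748, 3123, 3497, 3871, 4245, 4620, 4994, 5368, 5742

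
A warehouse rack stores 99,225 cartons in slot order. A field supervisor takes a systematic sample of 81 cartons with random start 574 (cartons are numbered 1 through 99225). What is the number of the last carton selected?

k = 99225/81 = 1225
81st selection = r + (81−1)·k = 574 + 80×1225 = 574 + 98000 = 98574

98574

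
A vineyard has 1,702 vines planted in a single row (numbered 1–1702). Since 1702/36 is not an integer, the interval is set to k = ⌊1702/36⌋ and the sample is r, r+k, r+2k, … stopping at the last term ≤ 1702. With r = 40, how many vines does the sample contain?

k = ⌊1702/36⌋ = 47
Achieved size = ⌊(1702 − 40)/47⌋ + 1 = ⌊1662/47⌋ + 1 = 35 + 1 = 36
(last selection: 40 + 35×47 = 1685 ≤ 1702; next would be 1732 > 1702)

36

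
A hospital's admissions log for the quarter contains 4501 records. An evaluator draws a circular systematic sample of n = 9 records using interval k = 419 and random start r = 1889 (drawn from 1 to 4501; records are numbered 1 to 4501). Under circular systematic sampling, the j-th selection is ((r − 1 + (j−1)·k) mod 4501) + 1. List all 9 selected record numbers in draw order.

1889, 2308, 2727, 3146, 3565, 3984, 4403, 321, 740

Selection 1: 1889
Selection 2: 1889 + 419 = 2308
Selection 3: 2308 + 419 = 2727
Selection 4: 2727 + 419 = 3146
Selection 5: 3146 + 419 = 3565
Selection 6: 3565 + 419 = 3984
Selection 7: 3984 + 419 = 4403
Selection 8: 4403 + 419 = 4822 → 4822 − 4501 = 321
Selection 9: 321 + 419 = 740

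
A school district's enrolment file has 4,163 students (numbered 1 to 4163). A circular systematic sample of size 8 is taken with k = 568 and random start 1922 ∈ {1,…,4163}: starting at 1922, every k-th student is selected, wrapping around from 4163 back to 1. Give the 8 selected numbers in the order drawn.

Selection 1: 1922
Selection 2: 1922 + 568 = 2490
Selection 3: 2490 + 568 = 3058
Selection 4: 3058 + 568 = 3626
Selection 5: 3626 + 568 = 4194 → 4194 − 4163 = 31
Selection 6: 31 + 568 = 599
Selection 7: 599 + 568 = 1167
Selection 8: 1167 + 568 = 1735

1922, 2490, 3058, 3626, 31, 599, 1167, 1735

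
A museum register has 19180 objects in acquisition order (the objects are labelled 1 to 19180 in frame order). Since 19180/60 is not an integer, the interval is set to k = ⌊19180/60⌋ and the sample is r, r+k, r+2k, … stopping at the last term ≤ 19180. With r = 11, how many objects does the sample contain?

61

k = ⌊19180/60⌋ = 319
Achieved size = ⌊(19180 − 11)/319⌋ + 1 = ⌊19169/319⌋ + 1 = 60 + 1 = 61
(last selection: 11 + 60×319 = 19151 ≤ 19180; next would be 19470 > 19180)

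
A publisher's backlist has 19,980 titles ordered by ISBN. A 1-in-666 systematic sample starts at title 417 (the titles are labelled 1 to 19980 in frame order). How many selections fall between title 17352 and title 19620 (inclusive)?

3

k = 666
First selection ≥ 17352: 417 + ⌈(17352−417)/666⌉·666 = 417 + 26×666 = 17733
Last selection ≤ 19620: 417 + ⌊(19620−417)/666⌋·666 = 417 + 28×666 = 19065
Count = 28 − 26 + 1 = 3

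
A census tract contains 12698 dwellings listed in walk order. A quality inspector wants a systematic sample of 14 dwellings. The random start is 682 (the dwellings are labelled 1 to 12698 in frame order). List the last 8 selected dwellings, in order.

k = N/n = 12698/14 = 907
7th selection = 682 + 6×907 = 6124
8th: 6124 + 907 = 7031
9th: 7031 + 907 = 7938
10th: 7938 + 907 = 8845
11th: 8845 + 907 = 9752
12th: 9752 + 907 = 10659
13th: 10659 + 907 = 11566
14th: 11566 + 907 = 12473

6124, 7031, 7938, 8845, 9752, 10659, 11566, 12473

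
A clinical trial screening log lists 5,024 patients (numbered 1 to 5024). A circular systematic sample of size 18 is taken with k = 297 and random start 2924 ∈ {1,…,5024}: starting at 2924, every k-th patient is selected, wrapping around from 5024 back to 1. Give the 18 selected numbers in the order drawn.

2924, 3221, 3518, 3815, 4112, 4409, 4706, 5003, 276, 573, 870, 1167, 1464, 1761, 2058, 2355, 2652, 2949

Selection 1: 2924
Selection 2: 2924 + 297 = 3221
Selection 3: 3221 + 297 = 3518
Selection 4: 3518 + 297 = 3815
Selection 5: 3815 + 297 = 4112
Selection 6: 4112 + 297 = 4409
Selection 7: 4409 + 297 = 4706
Selection 8: 4706 + 297 = 5003
Selection 9: 5003 + 297 = 5300 → 5300 − 5024 = 276
Selection 10: 276 + 297 = 573
Selection 11: 573 + 297 = 870
Selection 12: 870 + 297 = 1167
Selection 13: 1167 + 297 = 1464
Selection 14: 1464 + 297 = 1761
Selection 15: 1761 + 297 = 2058
Selection 16: 2058 + 297 = 2355
Selection 17: 2355 + 297 = 2652
Selection 18: 2652 + 297 = 2949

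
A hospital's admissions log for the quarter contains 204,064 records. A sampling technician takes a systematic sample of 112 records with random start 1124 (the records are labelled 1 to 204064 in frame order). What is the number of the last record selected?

203366

k = 204064/112 = 1822
112th selection = r + (112−1)·k = 1124 + 111×1822 = 1124 + 202242 = 203366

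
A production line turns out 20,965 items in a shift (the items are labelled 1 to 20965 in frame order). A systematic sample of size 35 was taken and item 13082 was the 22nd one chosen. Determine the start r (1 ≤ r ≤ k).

k = 20965/35 = 599
r = 13082 − (22−1)×599 = 13082 − 12579 = 503

503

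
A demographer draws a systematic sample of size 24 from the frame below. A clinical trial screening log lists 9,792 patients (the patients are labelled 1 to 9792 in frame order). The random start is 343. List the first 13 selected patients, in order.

k = N/n = 9792/24 = 408
patient 1: 343
patient 2: 343 + 408 = 751
patient 3: 751 + 408 = 1159
patient 4: 1159 + 408 = 1567
patient 5: 1567 + 408 = 1975
patient 6: 1975 + 408 = 2383
patient 7: 2383 + 408 = 2791
patient 8: 2791 + 408 = 3199
patient 9: 3199 + 408 = 3607
patient 10: 3607 + 408 = 4015
patient 11: 4015 + 408 = 4423
patient 12: 4423 + 408 = 4831
patient 13: 4831 + 408 = 5239

343, 751, 1159, 1567, 1975, 2383, 2791, 3199, 3607, 4015, 4423, 4831, 5239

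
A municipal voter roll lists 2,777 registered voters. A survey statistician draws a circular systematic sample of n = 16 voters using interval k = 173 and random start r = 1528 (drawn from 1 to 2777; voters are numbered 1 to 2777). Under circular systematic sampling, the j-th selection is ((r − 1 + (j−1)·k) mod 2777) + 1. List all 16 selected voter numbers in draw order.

Selection 1: 1528
Selection 2: 1528 + 173 = 1701
Selection 3: 1701 + 173 = 1874
Selection 4: 1874 + 173 = 2047
Selection 5: 2047 + 173 = 2220
Selection 6: 2220 + 173 = 2393
Selection 7: 2393 + 173 = 2566
Selection 8: 2566 + 173 = 2739
Selection 9: 2739 + 173 = 2912 → 2912 − 2777 = 135
Selection 10: 135 + 173 = 308
Selection 11: 308 + 173 = 481
Selection 12: 481 + 173 = 654
Selection 13: 654 + 173 = 827
Selection 14: 827 + 173 = 1000
Selection 15: 1000 + 173 = 1173
Selection 16: 1173 + 173 = 1346

1528, 1701, 1874, 2047, 2220, 2393, 2566, 2739, 135, 308, 481, 654, 827, 1000, 1173, 1346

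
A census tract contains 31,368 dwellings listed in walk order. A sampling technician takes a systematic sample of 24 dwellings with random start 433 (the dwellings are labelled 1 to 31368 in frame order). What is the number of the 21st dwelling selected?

k = 31368/24 = 1307
21st selection = r + (21−1)·k = 433 + 20×1307 = 433 + 26140 = 26573

26573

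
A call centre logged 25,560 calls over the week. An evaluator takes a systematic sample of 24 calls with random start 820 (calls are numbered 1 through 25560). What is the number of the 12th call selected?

k = 25560/24 = 1065
12th selection = r + (12−1)·k = 820 + 11×1065 = 820 + 11715 = 12535

12535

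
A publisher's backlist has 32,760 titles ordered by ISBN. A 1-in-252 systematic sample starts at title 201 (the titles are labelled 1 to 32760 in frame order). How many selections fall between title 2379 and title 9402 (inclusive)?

28

k = 252
First selection ≥ 2379: 201 + ⌈(2379−201)/252⌉·252 = 201 + 9×252 = 2469
Last selection ≤ 9402: 201 + ⌊(9402−201)/252⌋·252 = 201 + 36×252 = 9273
Count = 36 − 9 + 1 = 28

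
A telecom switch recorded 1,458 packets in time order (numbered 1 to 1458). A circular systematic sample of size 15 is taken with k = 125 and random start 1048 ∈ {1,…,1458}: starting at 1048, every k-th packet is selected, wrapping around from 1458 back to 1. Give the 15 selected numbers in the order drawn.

1048, 1173, 1298, 1423, 90, 215, 340, 465, 590, 715, 840, 965, 1090, 1215, 1340

Selection 1: 1048
Selection 2: 1048 + 125 = 1173
Selection 3: 1173 + 125 = 1298
Selection 4: 1298 + 125 = 1423
Selection 5: 1423 + 125 = 1548 → 1548 − 1458 = 90
Selection 6: 90 + 125 = 215
Selection 7: 215 + 125 = 340
Selection 8: 340 + 125 = 465
Selection 9: 465 + 125 = 590
Selection 10: 590 + 125 = 715
Selection 11: 715 + 125 = 840
Selection 12: 840 + 125 = 965
Selection 13: 965 + 125 = 1090
Selection 14: 1090 + 125 = 1215
Selection 15: 1215 + 125 = 1340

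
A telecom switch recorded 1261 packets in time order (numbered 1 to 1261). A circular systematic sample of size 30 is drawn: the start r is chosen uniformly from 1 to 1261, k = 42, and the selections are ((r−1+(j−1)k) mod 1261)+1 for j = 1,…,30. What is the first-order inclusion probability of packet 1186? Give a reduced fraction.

30/1261

For each position j, as r ranges over 1…1261 the j-th selection hits every packet exactly once, so packet 1186 is selected for exactly 30 of the 1261 starts.
Inclusion probability = 30/1261.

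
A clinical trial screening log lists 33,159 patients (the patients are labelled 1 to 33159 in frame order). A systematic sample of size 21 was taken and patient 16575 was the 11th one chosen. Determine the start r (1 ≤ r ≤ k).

k = 33159/21 = 1579
r = 16575 − (11−1)×1579 = 16575 − 15790 = 785

785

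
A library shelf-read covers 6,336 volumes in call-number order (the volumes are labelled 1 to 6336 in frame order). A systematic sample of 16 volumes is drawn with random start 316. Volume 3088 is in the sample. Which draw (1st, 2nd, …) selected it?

k = 6336/16 = 396
position = (3088 − 316)/396 + 1 = 2772/396 + 1 = 7 + 1 = 8

8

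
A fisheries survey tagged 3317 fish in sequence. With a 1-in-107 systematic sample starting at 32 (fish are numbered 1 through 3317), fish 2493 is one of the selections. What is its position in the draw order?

k = 107
position = (2493 − 32)/107 + 1 = 2461/107 + 1 = 23 + 1 = 24

24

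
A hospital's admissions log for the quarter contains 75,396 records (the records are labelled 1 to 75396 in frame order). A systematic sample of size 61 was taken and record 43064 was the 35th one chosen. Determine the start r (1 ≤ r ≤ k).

k = 75396/61 = 1236
r = 43064 − (35−1)×1236 = 43064 − 42024 = 1040

1040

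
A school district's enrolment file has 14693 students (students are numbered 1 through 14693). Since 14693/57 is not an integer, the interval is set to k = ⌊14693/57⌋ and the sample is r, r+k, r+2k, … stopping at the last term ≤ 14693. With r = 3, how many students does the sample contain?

58

k = ⌊14693/57⌋ = 257
Achieved size = ⌊(14693 − 3)/257⌋ + 1 = ⌊14690/257⌋ + 1 = 57 + 1 = 58
(last selection: 3 + 57×257 = 14652 ≤ 14693; next would be 14909 > 14693)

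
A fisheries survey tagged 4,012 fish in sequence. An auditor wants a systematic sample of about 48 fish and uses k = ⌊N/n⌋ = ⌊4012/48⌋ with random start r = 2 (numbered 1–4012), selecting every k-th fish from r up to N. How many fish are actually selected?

k = ⌊4012/48⌋ = 83
Achieved size = ⌊(4012 − 2)/83⌋ + 1 = ⌊4010/83⌋ + 1 = 48 + 1 = 49
(last selection: 2 + 48×83 = 3986 ≤ 4012; next would be 4069 > 4012)

49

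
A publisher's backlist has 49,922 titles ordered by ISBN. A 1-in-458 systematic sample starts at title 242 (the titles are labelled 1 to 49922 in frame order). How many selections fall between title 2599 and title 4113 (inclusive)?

k = 458
First selection ≥ 2599: 242 + ⌈(2599−242)/458⌉·458 = 242 + 6×458 = 2990
Last selection ≤ 4113: 242 + ⌊(4113−242)/458⌋·458 = 242 + 8×458 = 3906
Count = 8 − 6 + 1 = 3

3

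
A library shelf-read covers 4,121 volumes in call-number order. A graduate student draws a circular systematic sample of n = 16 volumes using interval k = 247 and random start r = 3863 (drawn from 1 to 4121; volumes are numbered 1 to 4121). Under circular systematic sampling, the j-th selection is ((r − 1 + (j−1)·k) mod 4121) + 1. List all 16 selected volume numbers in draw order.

3863, 4110, 236, 483, 730, 977, 1224, 1471, 1718, 1965, 2212, 2459, 2706, 2953, 3200, 3447

Selection 1: 3863
Selection 2: 3863 + 247 = 4110
Selection 3: 4110 + 247 = 4357 → 4357 − 4121 = 236
Selection 4: 236 + 247 = 483
Selection 5: 483 + 247 = 730
Selection 6: 730 + 247 = 977
Selection 7: 977 + 247 = 1224
Selection 8: 1224 + 247 = 1471
Selection 9: 1471 + 247 = 1718
Selection 10: 1718 + 247 = 1965
Selection 11: 1965 + 247 = 2212
Selection 12: 2212 + 247 = 2459
Selection 13: 2459 + 247 = 2706
Selection 14: 2706 + 247 = 2953
Selection 15: 2953 + 247 = 3200
Selection 16: 3200 + 247 = 3447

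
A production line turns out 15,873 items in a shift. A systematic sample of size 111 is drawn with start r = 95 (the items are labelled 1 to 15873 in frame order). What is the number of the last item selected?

15825

k = 15873/111 = 143
111th selection = r + (111−1)·k = 95 + 110×143 = 95 + 15730 = 15825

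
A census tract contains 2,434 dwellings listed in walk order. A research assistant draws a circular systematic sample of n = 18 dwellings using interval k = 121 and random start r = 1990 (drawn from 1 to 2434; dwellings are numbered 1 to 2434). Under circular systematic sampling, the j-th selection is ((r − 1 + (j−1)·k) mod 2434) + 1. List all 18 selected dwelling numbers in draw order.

Selection 1: 1990
Selection 2: 1990 + 121 = 2111
Selection 3: 2111 + 121 = 2232
Selection 4: 2232 + 121 = 2353
Selection 5: 2353 + 121 = 2474 → 2474 − 2434 = 40
Selection 6: 40 + 121 = 161
Selection 7: 161 + 121 = 282
Selection 8: 282 + 121 = 403
Selection 9: 403 + 121 = 524
Selection 10: 524 + 121 = 645
Selection 11: 645 + 121 = 766
Selection 12: 766 + 121 = 887
Selection 13: 887 + 121 = 1008
Selection 14: 1008 + 121 = 1129
Selection 15: 1129 + 121 = 1250
Selection 16: 1250 + 121 = 1371
Selection 17: 1371 + 121 = 1492
Selection 18: 1492 + 121 = 1613

1990, 2111, 2232, 2353, 40, 161, 282, 403, 524, 645, 766, 887, 1008, 1129, 1250, 1371, 1492, 1613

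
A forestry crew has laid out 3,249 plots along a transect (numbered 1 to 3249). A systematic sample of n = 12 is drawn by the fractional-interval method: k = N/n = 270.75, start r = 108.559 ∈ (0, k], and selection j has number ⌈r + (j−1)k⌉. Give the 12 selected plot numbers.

109, 380, 651, 921, 1192, 1463, 1734, 2004, 2275, 2546, 2817, 3087

j=1: r + 0k = 108.559 → ⌈·⌉ = 109
j=2: r + 1k = 379.309 → ⌈·⌉ = 380
j=3: r + 2k = 650.059 → ⌈·⌉ = 651
j=4: r + 3k = 920.809 → ⌈·⌉ = 921
j=5: r + 4k = 1191.559 → ⌈·⌉ = 1192
j=6: r + 5k = 1462.309 → ⌈·⌉ = 1463
j=7: r + 6k = 1733.059 → ⌈·⌉ = 1734
j=8: r + 7k = 2003.809 → ⌈·⌉ = 2004
j=9: r + 8k = 2274.559 → ⌈·⌉ = 2275
j=10: r + 9k = 2545.309 → ⌈·⌉ = 2546
j=11: r + 10k = 2816.059 → ⌈·⌉ = 2817
j=12: r + 11k = 3086.809 → ⌈·⌉ = 3087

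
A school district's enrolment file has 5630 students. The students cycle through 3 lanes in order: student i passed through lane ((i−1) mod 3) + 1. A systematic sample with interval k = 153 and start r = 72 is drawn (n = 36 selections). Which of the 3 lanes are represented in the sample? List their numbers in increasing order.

Consecutive selections differ by k = 153, so their lane numbers differ by 153 mod 3 = 0.
gcd(153, 3) = 3, so the sample visits 3/3 = 1 distinct residues mod 3.
Start 72 is lane 3; the lanes hit are 3.

3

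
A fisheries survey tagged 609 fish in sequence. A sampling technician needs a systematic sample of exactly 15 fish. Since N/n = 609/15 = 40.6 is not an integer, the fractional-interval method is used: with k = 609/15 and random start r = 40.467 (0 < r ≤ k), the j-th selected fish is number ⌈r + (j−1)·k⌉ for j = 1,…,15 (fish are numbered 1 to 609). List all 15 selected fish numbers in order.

j=1: r + 0k = 40.467 → ⌈·⌉ = 41
j=2: r + 1k = 81.067 → ⌈·⌉ = 82
j=3: r + 2k = 121.667 → ⌈·⌉ = 122
j=4: r + 3k = 162.267 → ⌈·⌉ = 163
j=5: r + 4k = 202.867 → ⌈·⌉ = 203
j=6: r + 5k = 243.467 → ⌈·⌉ = 244
j=7: r + 6k = 284.067 → ⌈·⌉ = 285
j=8: r + 7k = 324.667 → ⌈·⌉ = 325
j=9: r + 8k = 365.267 → ⌈·⌉ = 366
j=10: r + 9k = 405.867 → ⌈·⌉ = 406
j=11: r + 10k = 446.467 → ⌈·⌉ = 447
j=12: r + 11k = 487.067 → ⌈·⌉ = 488
j=13: r + 12k = 527.667 → ⌈·⌉ = 528
j=14: r + 13k = 568.267 → ⌈·⌉ = 569
j=15: r + 14k = 608.867 → ⌈·⌉ = 609

41, 82, 122, 163, 203, 244, 285, 325, 366, 406, 447, 488, 528, 569, 609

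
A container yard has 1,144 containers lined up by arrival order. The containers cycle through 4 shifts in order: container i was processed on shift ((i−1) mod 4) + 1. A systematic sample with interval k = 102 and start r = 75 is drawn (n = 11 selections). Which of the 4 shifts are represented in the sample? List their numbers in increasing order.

Consecutive selections differ by k = 102, so their shift numbers differ by 102 mod 4 = 2.
gcd(102, 4) = 2, so the sample visits 4/2 = 2 distinct residues mod 4.
Start 75 is shift 3; the shifts hit are 1, 3.

1, 3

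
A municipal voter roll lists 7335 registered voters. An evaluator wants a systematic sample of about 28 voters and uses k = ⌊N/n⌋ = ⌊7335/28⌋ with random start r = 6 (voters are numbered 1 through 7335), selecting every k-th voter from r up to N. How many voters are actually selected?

29

k = ⌊7335/28⌋ = 261
Achieved size = ⌊(7335 − 6)/261⌋ + 1 = ⌊7329/261⌋ + 1 = 28 + 1 = 29
(last selection: 6 + 28×261 = 7314 ≤ 7335; next would be 7575 > 7335)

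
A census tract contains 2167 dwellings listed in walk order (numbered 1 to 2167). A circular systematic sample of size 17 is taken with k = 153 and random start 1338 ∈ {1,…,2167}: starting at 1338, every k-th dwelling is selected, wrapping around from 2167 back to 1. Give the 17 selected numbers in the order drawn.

Selection 1: 1338
Selection 2: 1338 + 153 = 1491
Selection 3: 1491 + 153 = 1644
Selection 4: 1644 + 153 = 1797
Selection 5: 1797 + 153 = 1950
Selection 6: 1950 + 153 = 2103
Selection 7: 2103 + 153 = 2256 → 2256 − 2167 = 89
Selection 8: 89 + 153 = 242
Selection 9: 242 + 153 = 395
Selection 10: 395 + 153 = 548
Selection 11: 548 + 153 = 701
Selection 12: 701 + 153 = 854
Selection 13: 854 + 153 = 1007
Selection 14: 1007 + 153 = 1160
Selection 15: 1160 + 153 = 1313
Selection 16: 1313 + 153 = 1466
Selection 17: 1466 + 153 = 1619

1338, 1491, 1644, 1797, 1950, 2103, 89, 242, 395, 548, 701, 854, 1007, 1160, 1313, 1466, 1619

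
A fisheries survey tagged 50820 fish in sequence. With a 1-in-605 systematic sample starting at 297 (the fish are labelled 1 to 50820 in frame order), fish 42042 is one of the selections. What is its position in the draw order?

70

k = 605
position = (42042 − 297)/605 + 1 = 41745/605 + 1 = 69 + 1 = 70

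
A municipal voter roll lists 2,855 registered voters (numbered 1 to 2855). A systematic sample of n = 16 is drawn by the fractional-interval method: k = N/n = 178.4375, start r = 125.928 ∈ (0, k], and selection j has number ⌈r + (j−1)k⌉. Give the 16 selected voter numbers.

126, 305, 483, 662, 840, 1019, 1197, 1375, 1554, 1732, 1911, 2089, 2268, 2446, 2625, 2803

j=1: r + 0k = 125.928 → ⌈·⌉ = 126
j=2: r + 1k = 304.3655 → ⌈·⌉ = 305
j=3: r + 2k = 482.803 → ⌈·⌉ = 483
j=4: r + 3k = 661.2405 → ⌈·⌉ = 662
j=5: r + 4k = 839.678 → ⌈·⌉ = 840
j=6: r + 5k = 1018.1155 → ⌈·⌉ = 1019
j=7: r + 6k = 1196.553 → ⌈·⌉ = 1197
j=8: r + 7k = 1374.9905 → ⌈·⌉ = 1375
j=9: r + 8k = 1553.428 → ⌈·⌉ = 1554
j=10: r + 9k = 1731.8655 → ⌈·⌉ = 1732
j=11: r + 10k = 1910.303 → ⌈·⌉ = 1911
j=12: r + 11k = 2088.7405 → ⌈·⌉ = 2089
j=13: r + 12k = 2267.178 → ⌈·⌉ = 2268
j=14: r + 13k = 2445.6155 → ⌈·⌉ = 2446
j=15: r + 14k = 2624.053 → ⌈·⌉ = 2625
j=16: r + 15k = 2802.4905 → ⌈·⌉ = 2803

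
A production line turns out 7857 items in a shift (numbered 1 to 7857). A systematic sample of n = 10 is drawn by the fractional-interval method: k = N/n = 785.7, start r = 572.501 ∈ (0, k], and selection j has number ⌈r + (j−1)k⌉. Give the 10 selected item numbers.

j=1: r + 0k = 572.501 → ⌈·⌉ = 573
j=2: r + 1k = 1358.201 → ⌈·⌉ = 1359
j=3: r + 2k = 2143.901 → ⌈·⌉ = 2144
j=4: r + 3k = 2929.601 → ⌈·⌉ = 2930
j=5: r + 4k = 3715.301 → ⌈·⌉ = 3716
j=6: r + 5k = 4501.001 → ⌈·⌉ = 4502
j=7: r + 6k = 5286.701 → ⌈·⌉ = 5287
j=8: r + 7k = 6072.401 → ⌈·⌉ = 6073
j=9: r + 8k = 6858.101 → ⌈·⌉ = 6859
j=10: r + 9k = 7643.801 → ⌈·⌉ = 7644

573, 1359, 2144, 2930, 3716, 4502, 5287, 6073, 6859, 7644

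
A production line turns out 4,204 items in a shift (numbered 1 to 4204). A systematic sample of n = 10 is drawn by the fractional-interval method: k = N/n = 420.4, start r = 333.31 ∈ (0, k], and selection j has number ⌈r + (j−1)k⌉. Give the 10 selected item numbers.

334, 754, 1175, 1595, 2015, 2436, 2856, 3277, 3697, 4117

j=1: r + 0k = 333.31 → ⌈·⌉ = 334
j=2: r + 1k = 753.71 → ⌈·⌉ = 754
j=3: r + 2k = 1174.11 → ⌈·⌉ = 1175
j=4: r + 3k = 1594.51 → ⌈·⌉ = 1595
j=5: r + 4k = 2014.91 → ⌈·⌉ = 2015
j=6: r + 5k = 2435.31 → ⌈·⌉ = 2436
j=7: r + 6k = 2855.71 → ⌈·⌉ = 2856
j=8: r + 7k = 3276.11 → ⌈·⌉ = 3277
j=9: r + 8k = 3696.51 → ⌈·⌉ = 3697
j=10: r + 9k = 4116.91 → ⌈·⌉ = 4117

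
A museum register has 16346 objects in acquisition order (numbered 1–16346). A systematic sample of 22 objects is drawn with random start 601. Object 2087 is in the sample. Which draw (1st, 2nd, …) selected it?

3

k = 16346/22 = 743
position = (2087 − 601)/743 + 1 = 1486/743 + 1 = 2 + 1 = 3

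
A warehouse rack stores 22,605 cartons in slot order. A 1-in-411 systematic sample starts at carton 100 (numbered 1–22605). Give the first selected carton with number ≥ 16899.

k = 411
Steps past start: ⌈(16899 − 100)/411⌉ = ⌈16799/411⌉ = 41
Selected carton: 100 + 41×411 = 16951

16951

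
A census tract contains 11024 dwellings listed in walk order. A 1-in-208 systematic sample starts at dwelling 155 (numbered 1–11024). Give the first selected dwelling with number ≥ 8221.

k = 208
Steps past start: ⌈(8221 − 155)/208⌉ = ⌈8066/208⌉ = 39
Selected dwelling: 155 + 39×208 = 8267

8267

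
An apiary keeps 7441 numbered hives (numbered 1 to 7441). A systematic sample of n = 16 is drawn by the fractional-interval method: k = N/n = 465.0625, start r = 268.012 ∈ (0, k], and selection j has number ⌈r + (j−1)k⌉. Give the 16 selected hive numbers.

j=1: r + 0k = 268.012 → ⌈·⌉ = 269
j=2: r + 1k = 733.0745 → ⌈·⌉ = 734
j=3: r + 2k = 1198.137 → ⌈·⌉ = 1199
j=4: r + 3k = 1663.1995 → ⌈·⌉ = 1664
j=5: r + 4k = 2128.262 → ⌈·⌉ = 2129
j=6: r + 5k = 2593.3245 → ⌈·⌉ = 2594
j=7: r + 6k = 3058.387 → ⌈·⌉ = 3059
j=8: r + 7k = 3523.4495 → ⌈·⌉ = 3524
j=9: r + 8k = 3988.512 → ⌈·⌉ = 3989
j=10: r + 9k = 4453.5745 → ⌈·⌉ = 4454
j=11: r + 10k = 4918.637 → ⌈·⌉ = 4919
j=12: r + 11k = 5383.6995 → ⌈·⌉ = 5384
j=13: r + 12k = 5848.762 → ⌈·⌉ = 5849
j=14: r + 13k = 6313.8245 → ⌈·⌉ = 6314
j=15: r + 14k = 6778.887 → ⌈·⌉ = 6779
j=16: r + 15k = 7243.9495 → ⌈·⌉ = 7244

269, 734, 1199, 1664, 2129, 2594, 3059, 3524, 3989, 4454, 4919, 5384, 5849, 6314, 6779, 7244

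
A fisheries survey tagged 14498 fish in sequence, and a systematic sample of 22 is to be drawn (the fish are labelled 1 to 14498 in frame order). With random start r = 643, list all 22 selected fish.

643, 1302, 1961, 2620, 3279, 3938, 4597, 5256, 5915, 6574, 7233, 7892, 8551, 9210, 9869, 10528, 11187, 11846, 12505, 13164, 13823, 14482

k = N/n = 14498/22 = 659
fish 1: 643
fish 2: 643 + 659 = 1302
fish 3: 1302 + 659 = 1961
fish 4: 1961 + 659 = 2620
fish 5: 2620 + 659 = 3279
fish 6: 3279 + 659 = 3938
fish 7: 3938 + 659 = 4597
fish 8: 4597 + 659 = 5256
fish 9: 5256 + 659 = 5915
fish 10: 5915 + 659 = 6574
fish 11: 6574 + 659 = 7233
fish 12: 7233 + 659 = 7892
fish 13: 7892 + 659 = 8551
fish 14: 8551 + 659 = 9210
fish 15: 9210 + 659 = 9869
fish 16: 9869 + 659 = 10528
fish 17: 10528 + 659 = 11187
fish 18: 11187 + 659 = 11846
fish 19: 11846 + 659 = 12505
fish 20: 12505 + 659 = 13164
fish 21: 13164 + 659 = 13823
fish 22: 13823 + 659 = 14482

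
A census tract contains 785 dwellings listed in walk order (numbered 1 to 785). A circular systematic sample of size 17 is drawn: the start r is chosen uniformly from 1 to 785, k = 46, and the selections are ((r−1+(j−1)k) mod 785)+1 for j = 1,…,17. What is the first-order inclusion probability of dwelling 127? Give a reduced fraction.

17/785

For each position j, as r ranges over 1…785 the j-th selection hits every dwelling exactly once, so dwelling 127 is selected for exactly 17 of the 785 starts.
Inclusion probability = 17/785.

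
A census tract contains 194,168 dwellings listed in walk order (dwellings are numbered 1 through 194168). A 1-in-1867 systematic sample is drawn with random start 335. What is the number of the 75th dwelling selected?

k = 1867
75th selection = r + (75−1)·k = 335 + 74×1867 = 335 + 138158 = 138493

138493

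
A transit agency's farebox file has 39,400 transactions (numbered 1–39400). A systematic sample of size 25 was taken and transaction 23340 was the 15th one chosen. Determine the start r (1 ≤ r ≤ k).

1276

k = 39400/25 = 1576
r = 23340 − (15−1)×1576 = 23340 − 22064 = 1276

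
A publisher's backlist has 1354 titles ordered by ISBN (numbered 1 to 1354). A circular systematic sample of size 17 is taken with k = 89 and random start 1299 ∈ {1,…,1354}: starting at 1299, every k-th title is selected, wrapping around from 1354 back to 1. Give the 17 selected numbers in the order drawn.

Selection 1: 1299
Selection 2: 1299 + 89 = 1388 → 1388 − 1354 = 34
Selection 3: 34 + 89 = 123
Selection 4: 123 + 89 = 212
Selection 5: 212 + 89 = 301
Selection 6: 301 + 89 = 390
Selection 7: 390 + 89 = 479
Selection 8: 479 + 89 = 568
Selection 9: 568 + 89 = 657
Selection 10: 657 + 89 = 746
Selection 11: 746 + 89 = 835
Selection 12: 835 + 89 = 924
Selection 13: 924 + 89 = 1013
Selection 14: 1013 + 89 = 1102
Selection 15: 1102 + 89 = 1191
Selection 16: 1191 + 89 = 1280
Selection 17: 1280 + 89 = 1369 → 1369 − 1354 = 15

1299, 34, 123, 212, 301, 390, 479, 568, 657, 746, 835, 924, 1013, 1102, 1191, 1280, 15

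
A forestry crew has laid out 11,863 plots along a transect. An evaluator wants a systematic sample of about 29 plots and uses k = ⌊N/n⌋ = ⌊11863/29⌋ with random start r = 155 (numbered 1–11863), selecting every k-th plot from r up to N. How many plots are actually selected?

29

k = ⌊11863/29⌋ = 409
Achieved size = ⌊(11863 − 155)/409⌋ + 1 = ⌊11708/409⌋ + 1 = 28 + 1 = 29
(last selection: 155 + 28×409 = 11607 ≤ 11863; next would be 12016 > 11863)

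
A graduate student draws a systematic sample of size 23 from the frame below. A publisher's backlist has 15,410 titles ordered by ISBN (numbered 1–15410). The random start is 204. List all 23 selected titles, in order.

204, 874, 1544, 2214, 2884, 3554, 4224, 4894, 5564, 6234, 6904, 7574, 8244, 8914, 9584, 10254, 10924, 11594, 12264, 12934, 13604, 14274, 14944

k = N/n = 15410/23 = 670
title 1: 204
title 2: 204 + 670 = 874
title 3: 874 + 670 = 1544
title 4: 1544 + 670 = 2214
title 5: 2214 + 670 = 2884
title 6: 2884 + 670 = 3554
title 7: 3554 + 670 = 4224
title 8: 4224 + 670 = 4894
title 9: 4894 + 670 = 5564
title 10: 5564 + 670 = 6234
title 11: 6234 + 670 = 6904
title 12: 6904 + 670 = 7574
title 13: 7574 + 670 = 8244
title 14: 8244 + 670 = 8914
title 15: 8914 + 670 = 9584
title 16: 9584 + 670 = 10254
title 17: 10254 + 670 = 10924
title 18: 10924 + 670 = 11594
title 19: 11594 + 670 = 12264
title 20: 12264 + 670 = 12934
title 21: 12934 + 670 = 13604
title 22: 13604 + 670 = 14274
title 23: 14274 + 670 = 14944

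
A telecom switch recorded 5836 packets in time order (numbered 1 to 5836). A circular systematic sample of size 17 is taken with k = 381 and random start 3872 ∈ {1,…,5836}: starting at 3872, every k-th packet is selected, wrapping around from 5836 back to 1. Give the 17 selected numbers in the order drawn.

Selection 1: 3872
Selection 2: 3872 + 381 = 4253
Selection 3: 4253 + 381 = 4634
Selection 4: 4634 + 381 = 5015
Selection 5: 5015 + 381 = 5396
Selection 6: 5396 + 381 = 5777
Selection 7: 5777 + 381 = 6158 → 6158 − 5836 = 322
Selection 8: 322 + 381 = 703
Selection 9: 703 + 381 = 1084
Selection 10: 1084 + 381 = 1465
Selection 11: 1465 + 381 = 1846
Selection 12: 1846 + 381 = 2227
Selection 13: 2227 + 381 = 2608
Selection 14: 2608 + 381 = 2989
Selection 15: 2989 + 381 = 3370
Selection 16: 3370 + 381 = 3751
Selection 17: 3751 + 381 = 4132

3872, 4253, 4634, 5015, 5396, 5777, 322, 703, 1084, 1465, 1846, 2227, 2608, 2989, 3370, 3751, 4132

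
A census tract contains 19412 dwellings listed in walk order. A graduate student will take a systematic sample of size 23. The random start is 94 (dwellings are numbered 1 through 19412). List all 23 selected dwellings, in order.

k = N/n = 19412/23 = 844
dwelling 1: 94
dwelling 2: 94 + 844 = 938
dwelling 3: 938 + 844 = 1782
dwelling 4: 1782 + 844 = 2626
dwelling 5: 2626 + 844 = 3470
dwelling 6: 3470 + 844 = 4314
dwelling 7: 4314 + 844 = 5158
dwelling 8: 5158 + 844 = 6002
dwelling 9: 6002 + 844 = 6846
dwelling 10: 6846 + 844 = 7690
dwelling 11: 7690 + 844 = 8534
dwelling 12: 8534 + 844 = 9378
dwelling 13: 9378 + 844 = 10222
dwelling 14: 10222 + 844 = 11066
dwelling 15: 11066 + 844 = 11910
dwelling 16: 11910 + 844 = 12754
dwelling 17: 12754 + 844 = 13598
dwelling 18: 13598 + 844 = 14442
dwelling 19: 14442 + 844 = 15286
dwelling 20: 15286 + 844 = 16130
dwelling 21: 16130 + 844 = 16974
dwelling 22: 16974 + 844 = 17818
dwelling 23: 17818 + 844 = 18662

94, 938, 1782, 2626, 3470, 4314, 5158, 6002, 6846, 7690, 8534, 9378, 10222, 11066, 11910, 12754, 13598, 14442, 15286, 16130, 16974, 17818, 18662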